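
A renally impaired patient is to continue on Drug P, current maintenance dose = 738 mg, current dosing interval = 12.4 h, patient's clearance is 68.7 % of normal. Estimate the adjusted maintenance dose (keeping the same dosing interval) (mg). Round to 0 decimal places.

507 mg

To keep the same average steady-state level, dosing rate must scale with clearance.
CL ratio = 68.7 / 100 = 0.6870
New dose (same interval) = 738 × 0.6870 = 507.0 mg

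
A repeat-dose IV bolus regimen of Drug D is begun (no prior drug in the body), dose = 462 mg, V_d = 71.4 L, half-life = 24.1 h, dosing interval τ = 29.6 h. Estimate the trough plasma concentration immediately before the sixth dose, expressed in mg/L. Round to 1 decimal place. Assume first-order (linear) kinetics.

4.8 mg/L

C₀ per dose = Dose / Vd = 462 / 71.4 = 6.471 mg/L
k = ln2 / t½ = 0.693147 / 24.1 = 0.02876 h⁻¹
Fraction remaining after one interval: r = e^(−kτ) = e^(−0.02876 × 29.6) = 0.4269
Before dose 6, 5 doses have been given (aged 1τ, 2τ, 3τ, 4τ, 5τ).
C_trough = C₀ × (r + r² + … + r^5) = C₀ × r(1−r^5)/(1−r)
        = 6.471 × 0.4269 × (1 − 0.01418) / (1 − 0.4269) = 4.752 mg/L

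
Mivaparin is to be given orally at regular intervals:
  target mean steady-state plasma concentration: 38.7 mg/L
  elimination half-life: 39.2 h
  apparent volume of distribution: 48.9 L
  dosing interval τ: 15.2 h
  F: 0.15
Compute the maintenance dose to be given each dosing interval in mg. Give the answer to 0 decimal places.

k = ln2 / t½ = 0.693147 / 39.2 = 0.01768 h⁻¹
CL = k × Vd = 0.01768 × 48.9 = 0.8646 L/h
At steady state, F × (Dose/τ) = Css × CL.
Dose = Css × CL × τ / F = 38.7 × 0.8646 × 15.2 / 0.15 = 3391 mg

3391 mg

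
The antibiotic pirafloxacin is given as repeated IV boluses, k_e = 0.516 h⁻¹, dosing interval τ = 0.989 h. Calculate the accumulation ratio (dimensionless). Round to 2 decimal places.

e^(−kτ) = e^(−0.5160 × 0.989) = 0.6003
Accumulation ratio R = 1 / (1 − e^(−kτ)) = 1 / (1 − 0.6003) = 2.502

2.50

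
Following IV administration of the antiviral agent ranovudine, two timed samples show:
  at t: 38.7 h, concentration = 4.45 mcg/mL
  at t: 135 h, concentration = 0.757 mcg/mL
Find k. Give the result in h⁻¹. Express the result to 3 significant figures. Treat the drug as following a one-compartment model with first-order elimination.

k = ln(C₁/C₂) / (t₂ − t₁) = ln(4.45/0.757) / (135 − 38.7)
  = 1.771 / 96.30 = 0.01839 h⁻¹

0.0184 h⁻¹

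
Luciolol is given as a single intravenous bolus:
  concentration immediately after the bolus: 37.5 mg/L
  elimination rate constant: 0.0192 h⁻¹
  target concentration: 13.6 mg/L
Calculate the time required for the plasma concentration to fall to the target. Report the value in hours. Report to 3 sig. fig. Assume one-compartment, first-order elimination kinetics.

52.8 h

t = ln(C₀ / C) / k = ln(37.50 / 13.6) / 0.01920
  = ln(2.757) / 0.01920 = 1.014 / 0.01920 = 52.81 h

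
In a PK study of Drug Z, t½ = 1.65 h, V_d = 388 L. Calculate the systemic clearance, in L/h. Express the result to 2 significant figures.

160 L/h

k = ln2 / t½ = 0.693147 / 1.65 = 0.4201 h⁻¹
CL = k × Vd = 0.4201 × 388 = 163.0 L/h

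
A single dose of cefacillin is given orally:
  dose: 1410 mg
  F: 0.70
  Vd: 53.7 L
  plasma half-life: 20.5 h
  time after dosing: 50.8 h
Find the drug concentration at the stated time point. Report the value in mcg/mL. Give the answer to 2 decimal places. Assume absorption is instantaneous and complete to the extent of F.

3.30 mcg/mL

Amount reaching circulation = F × Dose = 0.70 × 1410 = 987.0 mg
C₀ = F·Dose / Vd = 987.0 / 53.7 = 18.38 mg/L
k = ln2 / t½ = 0.693147 / 20.5 = 0.03381 h⁻¹
C = C₀ · e^(−k·t) = 18.38 × e^(−0.03381 × 50.8)
  = 18.38 × 0.1795 = 3.299 mg/L
(3.299 mg/L = 3.299 mcg/mL)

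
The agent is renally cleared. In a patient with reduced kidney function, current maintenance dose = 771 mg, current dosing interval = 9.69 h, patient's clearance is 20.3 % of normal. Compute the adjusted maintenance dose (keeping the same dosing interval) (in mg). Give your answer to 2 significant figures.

To keep the same average steady-state level, dosing rate must scale with clearance.
CL ratio = 20.3 / 100 = 0.2030
New dose (same interval) = 771 × 0.2030 = 156.5 mg

160 mg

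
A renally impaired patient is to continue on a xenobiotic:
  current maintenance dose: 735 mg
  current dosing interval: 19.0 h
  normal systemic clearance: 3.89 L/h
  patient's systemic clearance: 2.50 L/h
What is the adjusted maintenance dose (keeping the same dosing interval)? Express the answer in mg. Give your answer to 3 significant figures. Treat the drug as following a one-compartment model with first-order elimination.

472 mg

To keep the same average steady-state level, dosing rate must scale with clearance.
CL ratio = 2.50 / 3.89 = 0.6427
New dose (same interval) = 735 × 0.6427 = 472.4 mg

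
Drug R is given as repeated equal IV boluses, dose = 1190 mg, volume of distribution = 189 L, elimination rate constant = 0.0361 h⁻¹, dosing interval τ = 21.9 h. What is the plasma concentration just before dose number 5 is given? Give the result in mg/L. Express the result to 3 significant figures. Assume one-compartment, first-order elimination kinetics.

C₀ per dose = Dose / Vd = 1190 / 189 = 6.296 mg/L
Fraction remaining after one interval: r = e^(−kτ) = e^(−0.03610 × 21.9) = 0.4536
Before dose 5, 4 doses have been given (aged 1τ, 2τ, 3τ, 4τ).
C_trough = C₀ × (r + r² + … + r^4) = C₀ × r(1−r^4)/(1−r)
        = 6.296 × 0.4536 × (1 − 0.04233) / (1 − 0.4536) = 5.005 mg/L

5.01 mg/L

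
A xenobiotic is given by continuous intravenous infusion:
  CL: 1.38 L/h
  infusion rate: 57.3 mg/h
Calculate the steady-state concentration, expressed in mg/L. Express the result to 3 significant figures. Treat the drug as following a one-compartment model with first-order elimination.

At steady state Css = R₀ / CL = 57.3 / 1.380 = 41.52 mg/L

41.5 mg/L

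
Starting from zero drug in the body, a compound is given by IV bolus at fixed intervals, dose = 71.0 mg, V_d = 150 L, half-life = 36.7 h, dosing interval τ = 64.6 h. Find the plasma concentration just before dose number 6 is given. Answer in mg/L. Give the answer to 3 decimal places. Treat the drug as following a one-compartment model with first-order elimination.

0.198 mg/L

C₀ per dose = Dose / Vd = 71.0 / 150 = 0.4733 mg/L
k = ln2 / t½ = 0.693147 / 36.7 = 0.01889 h⁻¹
Fraction remaining after one interval: r = e^(−kτ) = e^(−0.01889 × 64.6) = 0.2951
Before dose 6, 5 doses have been given (aged 1τ, 2τ, 3τ, 4τ, 5τ).
C_trough = C₀ × (r + r² + … + r^5) = C₀ × r(1−r^5)/(1−r)
        = 0.4733 × 0.2951 × (1 − 0.002238) / (1 − 0.2951) = 0.1977 mg/L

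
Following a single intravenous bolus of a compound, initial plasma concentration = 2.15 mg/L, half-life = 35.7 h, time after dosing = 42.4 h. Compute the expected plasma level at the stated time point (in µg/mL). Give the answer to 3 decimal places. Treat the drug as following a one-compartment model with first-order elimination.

k = ln2 / t½ = 0.693147 / 35.7 = 0.01942 h⁻¹
C = C₀ · e^(−k·t) = 2.150 × e^(−0.01942 × 42.4)
  = 2.150 × 0.4389 = 0.9436 mg/L
(0.9436 mg/L = 0.9436 µg/mL)

0.944 µg/mL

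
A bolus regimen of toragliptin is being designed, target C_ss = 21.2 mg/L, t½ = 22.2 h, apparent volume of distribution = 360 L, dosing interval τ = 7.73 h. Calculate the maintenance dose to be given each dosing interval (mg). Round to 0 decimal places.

1842 mg

k = ln2 / t½ = 0.693147 / 22.2 = 0.03122 h⁻¹
CL = k × Vd = 0.03122 × 360 = 11.24 L/h
At steady state, Dose/τ = Css × CL.
Dose = Css × CL × τ = 21.2 × 11.24 × 7.73 = 1842 mg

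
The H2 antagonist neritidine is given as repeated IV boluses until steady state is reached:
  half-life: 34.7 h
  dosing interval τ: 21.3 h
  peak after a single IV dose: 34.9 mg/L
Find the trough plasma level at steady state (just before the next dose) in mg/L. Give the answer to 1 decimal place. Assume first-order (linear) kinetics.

65.8 mg/L

k = ln2 / t½ = 0.693147 / 34.7 = 0.01998 h⁻¹
e^(−kτ) = e^(−0.01998 × 21.3) = 0.6534
Accumulation ratio R = 1 / (1 − e^(−kτ)) = 1 / (1 − 0.6534) = 2.885
Steady-state trough = C₀ × R × e^(−kτ) = 34.9 × 2.885 × 0.6534 = 65.79 mg/L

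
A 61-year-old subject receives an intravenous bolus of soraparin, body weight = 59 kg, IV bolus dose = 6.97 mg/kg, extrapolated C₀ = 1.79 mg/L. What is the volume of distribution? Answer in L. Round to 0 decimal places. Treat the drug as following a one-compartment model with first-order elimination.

230 L

Dose = 6.97 × 59 = 411.2 mg
Vd = Dose / C₀ = 411.2 / 1.79 = 229.7 L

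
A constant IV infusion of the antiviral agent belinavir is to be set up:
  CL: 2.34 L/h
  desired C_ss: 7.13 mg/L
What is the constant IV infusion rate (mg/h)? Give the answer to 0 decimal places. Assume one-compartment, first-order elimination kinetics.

At steady state, infusion rate R₀ = Css × CL = 7.13 × 2.340 = 16.68 mg/h

17 mg/h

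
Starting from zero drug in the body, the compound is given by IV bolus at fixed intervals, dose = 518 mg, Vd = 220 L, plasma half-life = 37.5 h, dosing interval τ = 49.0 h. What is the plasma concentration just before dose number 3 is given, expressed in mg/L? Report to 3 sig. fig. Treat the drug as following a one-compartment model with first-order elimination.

1.34 mg/L

C₀ per dose = Dose / Vd = 518 / 220 = 2.355 mg/L
k = ln2 / t½ = 0.693147 / 37.5 = 0.01848 h⁻¹
Fraction remaining after one interval: r = e^(−kτ) = e^(−0.01848 × 49.0) = 0.4043
Before dose 3, 2 doses have been given (aged 1τ, 2τ).
C_trough = C₀ × (r + r²) = 2.355 × (0.4043 + 0.1635) = 1.337 mg/L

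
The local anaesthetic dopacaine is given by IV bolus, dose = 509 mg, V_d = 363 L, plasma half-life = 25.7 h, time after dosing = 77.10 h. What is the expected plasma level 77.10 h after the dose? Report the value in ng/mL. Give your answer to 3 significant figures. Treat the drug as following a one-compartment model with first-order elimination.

C₀ = Dose / Vd = 509.0 / 363 = 1.402 mg/L
k = ln2 / t½ = 0.693147 / 25.7 = 0.02697 h⁻¹
t / t½ = 77.10 / 25.7 = 3 half-lives
C = C₀ × (1/2)^3 = 1.402 × 0.1250 = 0.1753 mg/L
Convert: 0.1753 mg/L × 1000 = 175.3 ng/mL

175 ng/mL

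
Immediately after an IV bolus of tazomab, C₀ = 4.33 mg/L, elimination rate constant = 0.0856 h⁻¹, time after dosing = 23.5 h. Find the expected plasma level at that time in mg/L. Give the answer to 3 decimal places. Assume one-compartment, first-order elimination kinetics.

0.579 mg/L

C = C₀ · e^(−k·t) = 4.330 × e^(−0.08560 × 23.5)
  = 4.330 × 0.1338 = 0.5794 mg/L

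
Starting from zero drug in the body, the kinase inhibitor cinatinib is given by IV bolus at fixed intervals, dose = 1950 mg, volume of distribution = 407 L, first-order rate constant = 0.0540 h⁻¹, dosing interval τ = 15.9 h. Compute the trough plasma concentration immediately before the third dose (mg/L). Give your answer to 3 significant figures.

2.89 mg/L

C₀ per dose = Dose / Vd = 1950 / 407 = 4.791 mg/L
Fraction remaining after one interval: r = e^(−kτ) = e^(−0.05400 × 15.9) = 0.4238
Before dose 3, 2 doses have been given (aged 1τ, 2τ).
C_trough = C₀ × (r + r²) = 4.791 × (0.4238 + 0.1796) = 2.891 mg/L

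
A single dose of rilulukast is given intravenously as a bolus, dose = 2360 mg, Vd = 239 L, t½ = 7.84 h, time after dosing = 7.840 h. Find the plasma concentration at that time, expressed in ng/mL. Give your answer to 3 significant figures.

C₀ = Dose / Vd = 2360 / 239 = 9.874 mg/L
k = ln2 / t½ = 0.693147 / 7.84 = 0.08841 h⁻¹
t / t½ = 7.840 / 7.84 = 1 half-lives
C = C₀ × (1/2)^1 = 9.874 × 0.5000 = 4.937 mg/L
Convert: 4.937 mg/L × 1000 = 4937 ng/mL

4940 ng/mL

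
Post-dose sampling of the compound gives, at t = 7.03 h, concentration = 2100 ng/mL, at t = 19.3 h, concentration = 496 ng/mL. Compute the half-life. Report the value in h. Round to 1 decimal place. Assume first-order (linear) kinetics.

k = ln(C₁/C₂) / (t₂ − t₁) = ln(2100/496) / (19.3 − 7.03)
  = 1.443 / 12.27 = 0.1176 h⁻¹
t½ = ln2 / k = 0.693147 / 0.1176 = 5.894 h

5.9 h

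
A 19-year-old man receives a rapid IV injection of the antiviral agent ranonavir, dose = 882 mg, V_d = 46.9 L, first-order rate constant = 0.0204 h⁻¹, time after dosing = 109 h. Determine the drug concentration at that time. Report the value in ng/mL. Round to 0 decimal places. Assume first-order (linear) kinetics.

C₀ = Dose / Vd = 882.0 / 46.9 = 18.81 mg/L
C = C₀ · e^(−k·t) = 18.81 × e^(−0.02040 × 109)
  = 18.81 × 0.1082 = 2.035 mg/L
Convert: 2.035 mg/L × 1000 = 2035 ng/mL

2035 ng/mL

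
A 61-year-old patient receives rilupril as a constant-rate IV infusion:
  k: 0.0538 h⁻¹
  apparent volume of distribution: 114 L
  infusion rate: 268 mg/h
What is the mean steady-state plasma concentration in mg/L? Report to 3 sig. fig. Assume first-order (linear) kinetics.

CL = k × Vd = 0.05380 × 114 = 6.133 L/h
At steady state Css = R₀ / CL = 268 / 6.133 = 43.70 mg/L

43.7 mg/L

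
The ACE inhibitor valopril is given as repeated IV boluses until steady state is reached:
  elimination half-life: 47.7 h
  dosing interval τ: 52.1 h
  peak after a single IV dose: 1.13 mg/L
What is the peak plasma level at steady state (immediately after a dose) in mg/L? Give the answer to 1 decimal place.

k = ln2 / t½ = 0.693147 / 47.7 = 0.01453 h⁻¹
e^(−kτ) = e^(−0.01453 × 52.1) = 0.4691
Accumulation ratio R = 1 / (1 − e^(−kτ)) = 1 / (1 − 0.4691) = 1.884
Steady-state peak = C₀ × R = 1.13 × 1.884 = 2.129 mg/L

2.1 mg/L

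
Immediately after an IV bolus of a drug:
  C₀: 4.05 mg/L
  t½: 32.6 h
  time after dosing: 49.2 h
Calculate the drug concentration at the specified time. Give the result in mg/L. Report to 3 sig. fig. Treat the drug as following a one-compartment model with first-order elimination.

1.42 mg/L

k = ln2 / t½ = 0.693147 / 32.6 = 0.02126 h⁻¹
C = C₀ · e^(−k·t) = 4.050 × e^(−0.02126 × 49.2)
  = 4.050 × 0.3513 = 1.423 mg/L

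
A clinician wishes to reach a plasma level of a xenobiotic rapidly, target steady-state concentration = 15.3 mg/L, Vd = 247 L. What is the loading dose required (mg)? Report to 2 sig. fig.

3800 mg

LD = Css × Vd = 15.3 × 247 = 3779 mg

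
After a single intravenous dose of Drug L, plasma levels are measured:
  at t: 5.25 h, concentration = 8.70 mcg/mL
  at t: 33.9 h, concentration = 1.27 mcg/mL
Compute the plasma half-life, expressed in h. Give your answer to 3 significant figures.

k = ln(C₁/C₂) / (t₂ − t₁) = ln(8.70/1.27) / (33.9 − 5.25)
  = 1.924 / 28.65 = 0.06716 h⁻¹
t½ = ln2 / k = 0.693147 / 0.06716 = 10.32 h

10.3 h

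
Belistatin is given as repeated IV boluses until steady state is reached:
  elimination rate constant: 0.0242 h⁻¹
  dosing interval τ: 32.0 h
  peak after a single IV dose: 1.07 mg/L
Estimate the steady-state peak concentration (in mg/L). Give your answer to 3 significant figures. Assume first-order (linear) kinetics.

e^(−kτ) = e^(−0.02420 × 32.0) = 0.4610
Accumulation ratio R = 1 / (1 − e^(−kτ)) = 1 / (1 − 0.4610) = 1.855
Steady-state peak = C₀ × R = 1.07 × 1.855 = 1.985 mg/L

1.99 mg/L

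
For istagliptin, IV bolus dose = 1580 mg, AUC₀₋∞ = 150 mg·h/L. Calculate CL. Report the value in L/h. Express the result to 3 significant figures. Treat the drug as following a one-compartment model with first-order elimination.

10.5 L/h

CL = Dose / AUC = 1580 / 150 = 10.53 L/h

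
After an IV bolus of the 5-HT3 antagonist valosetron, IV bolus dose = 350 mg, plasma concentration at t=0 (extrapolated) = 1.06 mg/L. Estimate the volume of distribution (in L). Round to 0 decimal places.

Vd = Dose / C₀ = 350.0 / 1.06 = 330.2 L

330 L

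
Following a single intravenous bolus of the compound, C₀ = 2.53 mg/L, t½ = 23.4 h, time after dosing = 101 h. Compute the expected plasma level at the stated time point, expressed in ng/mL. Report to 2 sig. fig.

k = ln2 / t½ = 0.693147 / 23.4 = 0.02962 h⁻¹
C = C₀ · e^(−k·t) = 2.530 × e^(−0.02962 × 101)
  = 2.530 × 0.05021 = 0.1270 mg/L
Convert: 0.1270 mg/L × 1000 = 127.0 ng/mL

130 ng/mL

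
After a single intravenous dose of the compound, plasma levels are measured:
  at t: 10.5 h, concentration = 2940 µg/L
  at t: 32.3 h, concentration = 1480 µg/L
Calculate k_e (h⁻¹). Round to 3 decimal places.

k = ln(C₁/C₂) / (t₂ − t₁) = ln(2940/1480) / (32.3 − 10.5)
  = 0.6864 / 21.80 = 0.03149 h⁻¹

0.031 h⁻¹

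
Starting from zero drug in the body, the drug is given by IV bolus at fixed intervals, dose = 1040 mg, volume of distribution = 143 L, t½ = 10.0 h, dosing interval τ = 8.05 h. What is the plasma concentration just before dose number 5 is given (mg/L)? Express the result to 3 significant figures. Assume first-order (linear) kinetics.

C₀ per dose = Dose / Vd = 1040 / 143 = 7.273 mg/L
k = ln2 / t½ = 0.693147 / 10.0 = 0.06931 h⁻¹
Fraction remaining after one interval: r = e^(−kτ) = e^(−0.06931 × 8.05) = 0.5724
Before dose 5, 4 doses have been given (aged 1τ, 2τ, 3τ, 4τ).
C_trough = C₀ × (r + r² + … + r^4) = C₀ × r(1−r^4)/(1−r)
        = 7.273 × 0.5724 × (1 − 0.1073) / (1 − 0.5724) = 8.691 mg/L

8.69 mg/L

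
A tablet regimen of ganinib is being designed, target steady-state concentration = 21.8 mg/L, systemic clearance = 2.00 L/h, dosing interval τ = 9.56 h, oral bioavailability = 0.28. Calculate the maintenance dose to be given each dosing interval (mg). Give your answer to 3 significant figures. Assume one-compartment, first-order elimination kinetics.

At steady state, F × (Dose/τ) = Css × CL.
Dose = Css × CL × τ / F = 21.8 × 2.000 × 9.56 / 0.28 = 1489 mg

1490 mg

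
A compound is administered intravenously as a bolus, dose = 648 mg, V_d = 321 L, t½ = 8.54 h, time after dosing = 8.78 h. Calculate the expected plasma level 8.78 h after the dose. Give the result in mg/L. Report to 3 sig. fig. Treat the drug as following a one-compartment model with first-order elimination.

C₀ = Dose / Vd = 648.0 / 321 = 2.019 mg/L
k = ln2 / t½ = 0.693147 / 8.54 = 0.08116 h⁻¹
C = C₀ · e^(−k·t) = 2.019 × e^(−0.08116 × 8.78)
  = 2.019 × 0.4904 = 0.9901 mg/L

0.990 mg/L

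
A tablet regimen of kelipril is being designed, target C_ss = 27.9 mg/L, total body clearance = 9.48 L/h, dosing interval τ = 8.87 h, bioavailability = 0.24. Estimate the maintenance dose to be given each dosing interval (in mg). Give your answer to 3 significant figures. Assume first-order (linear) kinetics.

9780 mg

At steady state, F × (Dose/τ) = Css × CL.
Dose = Css × CL × τ / F = 27.9 × 9.480 × 8.87 / 0.24 = 9775 mg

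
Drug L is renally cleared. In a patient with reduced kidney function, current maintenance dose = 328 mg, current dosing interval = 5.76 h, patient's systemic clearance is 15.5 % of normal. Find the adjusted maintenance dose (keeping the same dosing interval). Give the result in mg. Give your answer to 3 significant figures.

To keep the same average steady-state level, dosing rate must scale with clearance.
CL ratio = 15.5 / 100 = 0.1550
New dose (same interval) = 328 × 0.1550 = 50.84 mg

50.8 mg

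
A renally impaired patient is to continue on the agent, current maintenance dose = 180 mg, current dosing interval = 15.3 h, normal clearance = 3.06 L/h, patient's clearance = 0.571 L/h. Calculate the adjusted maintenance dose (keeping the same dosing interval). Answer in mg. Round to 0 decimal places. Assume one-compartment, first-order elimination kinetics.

To keep the same average steady-state level, dosing rate must scale with clearance.
CL ratio = 0.571 / 3.06 = 0.1866
New dose (same interval) = 180 × 0.1866 = 33.59 mg

34 mg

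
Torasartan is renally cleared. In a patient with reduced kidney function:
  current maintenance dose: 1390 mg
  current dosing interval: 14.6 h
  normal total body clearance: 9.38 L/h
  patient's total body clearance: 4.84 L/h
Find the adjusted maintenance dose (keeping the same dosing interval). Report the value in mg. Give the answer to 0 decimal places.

To keep the same average steady-state level, dosing rate must scale with clearance.
CL ratio = 4.84 / 9.38 = 0.5160
New dose (same interval) = 1390 × 0.5160 = 717.2 mg

717 mg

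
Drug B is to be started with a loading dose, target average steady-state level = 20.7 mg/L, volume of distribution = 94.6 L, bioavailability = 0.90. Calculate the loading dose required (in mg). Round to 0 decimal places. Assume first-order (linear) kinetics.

LD = Css × Vd / F = 20.7 × 94.6 / 0.90 = 2176 mg

2176 mg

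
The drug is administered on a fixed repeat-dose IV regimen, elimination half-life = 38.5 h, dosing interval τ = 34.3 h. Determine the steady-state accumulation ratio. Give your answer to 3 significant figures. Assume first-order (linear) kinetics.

2.17

k = ln2 / t½ = 0.693147 / 38.5 = 0.01800 h⁻¹
e^(−kτ) = e^(−0.01800 × 34.3) = 0.5393
Accumulation ratio R = 1 / (1 − e^(−kτ)) = 1 / (1 − 0.5393) = 2.171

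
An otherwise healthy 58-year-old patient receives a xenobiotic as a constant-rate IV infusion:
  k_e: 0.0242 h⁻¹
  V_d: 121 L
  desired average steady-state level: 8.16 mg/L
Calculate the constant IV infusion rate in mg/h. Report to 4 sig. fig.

CL = k × Vd = 0.02420 × 121 = 2.928 L/h
At steady state, infusion rate R₀ = Css × CL = 8.16 × 2.928 = 23.89 mg/h

23.89 mg/h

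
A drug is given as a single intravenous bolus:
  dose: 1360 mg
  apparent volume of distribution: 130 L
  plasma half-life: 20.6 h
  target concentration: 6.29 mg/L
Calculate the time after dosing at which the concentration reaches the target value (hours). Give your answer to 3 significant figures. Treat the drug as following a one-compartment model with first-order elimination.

C₀ = Dose / Vd = 1360 / 130 = 10.46 mg/L
k = ln2 / t½ = 0.693147 / 20.6 = 0.03365 h⁻¹
t = ln(C₀ / C) / k = ln(10.46 / 6.29) / 0.03365
  = ln(1.663) / 0.03365 = 0.5086 / 0.03365 = 15.11 h

15.1 h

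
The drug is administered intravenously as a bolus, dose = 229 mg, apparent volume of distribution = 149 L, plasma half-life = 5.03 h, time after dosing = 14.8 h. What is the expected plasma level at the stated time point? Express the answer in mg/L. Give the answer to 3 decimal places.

C₀ = Dose / Vd = 229.0 / 149 = 1.537 mg/L
k = ln2 / t½ = 0.693147 / 5.03 = 0.1378 h⁻¹
C = C₀ · e^(−k·t) = 1.537 × e^(−0.1378 × 14.8)
  = 1.537 × 0.1301 = 0.2000 mg/L

0.200 mg/L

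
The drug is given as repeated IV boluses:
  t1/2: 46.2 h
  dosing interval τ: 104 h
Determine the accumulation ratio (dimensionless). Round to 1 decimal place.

1.3

k = ln2 / t½ = 0.693147 / 46.2 = 0.01500 h⁻¹
e^(−kτ) = e^(−0.01500 × 104) = 0.2101
Accumulation ratio R = 1 / (1 − e^(−kτ)) = 1 / (1 − 0.2101) = 1.266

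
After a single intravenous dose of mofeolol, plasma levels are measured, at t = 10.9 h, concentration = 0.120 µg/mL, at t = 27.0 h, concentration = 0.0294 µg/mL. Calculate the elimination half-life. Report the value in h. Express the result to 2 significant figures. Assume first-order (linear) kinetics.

k = ln(C₁/C₂) / (t₂ − t₁) = ln(0.120/0.0294) / (27.0 − 10.9)
  = 1.406 / 16.10 = 0.08733 h⁻¹
t½ = ln2 / k = 0.693147 / 0.08733 = 7.937 h

7.9 h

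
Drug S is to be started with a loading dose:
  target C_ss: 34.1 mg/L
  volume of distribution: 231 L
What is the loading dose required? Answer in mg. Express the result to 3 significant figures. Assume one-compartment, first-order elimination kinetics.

7880 mg

LD = Css × Vd = 34.1 × 231 = 7877 mg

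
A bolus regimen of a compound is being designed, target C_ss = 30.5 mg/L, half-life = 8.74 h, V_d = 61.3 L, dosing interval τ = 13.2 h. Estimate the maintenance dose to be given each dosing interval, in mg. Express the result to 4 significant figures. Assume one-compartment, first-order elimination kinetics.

k = ln2 / t½ = 0.693147 / 8.74 = 0.07931 h⁻¹
CL = k × Vd = 0.07931 × 61.3 = 4.862 L/h
At steady state, Dose/τ = Css × CL.
Dose = Css × CL × τ = 30.5 × 4.862 × 13.2 = 1957 mg

1957 mg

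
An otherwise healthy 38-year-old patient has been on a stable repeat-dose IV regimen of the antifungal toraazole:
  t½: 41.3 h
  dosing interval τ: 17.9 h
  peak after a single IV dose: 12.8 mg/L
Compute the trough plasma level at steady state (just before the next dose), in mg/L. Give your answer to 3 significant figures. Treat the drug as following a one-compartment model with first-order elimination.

k = ln2 / t½ = 0.693147 / 41.3 = 0.01678 h⁻¹
e^(−kτ) = e^(−0.01678 × 17.9) = 0.7406
Accumulation ratio R = 1 / (1 − e^(−kτ)) = 1 / (1 − 0.7406) = 3.855
Steady-state trough = C₀ × R × e^(−kτ) = 12.8 × 3.855 × 0.7406 = 36.54 mg/L

36.5 mg/L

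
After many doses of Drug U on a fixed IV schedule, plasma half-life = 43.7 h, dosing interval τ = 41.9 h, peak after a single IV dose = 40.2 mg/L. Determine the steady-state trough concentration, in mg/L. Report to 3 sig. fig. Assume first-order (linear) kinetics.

k = ln2 / t½ = 0.693147 / 43.7 = 0.01586 h⁻¹
e^(−kτ) = e^(−0.01586 × 41.9) = 0.5145
Accumulation ratio R = 1 / (1 − e^(−kτ)) = 1 / (1 − 0.5145) = 2.060
Steady-state trough = C₀ × R × e^(−kτ) = 40.2 × 2.060 × 0.5145 = 42.61 mg/L

42.6 mg/L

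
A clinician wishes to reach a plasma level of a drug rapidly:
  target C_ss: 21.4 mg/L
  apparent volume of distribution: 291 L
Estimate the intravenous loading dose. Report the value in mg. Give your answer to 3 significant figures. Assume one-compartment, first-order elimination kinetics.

6230 mg

LD = Css × Vd = 21.4 × 291 = 6227 mg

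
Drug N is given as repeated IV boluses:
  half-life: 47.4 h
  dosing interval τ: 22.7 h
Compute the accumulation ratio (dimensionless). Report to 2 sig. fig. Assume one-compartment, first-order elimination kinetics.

k = ln2 / t½ = 0.693147 / 47.4 = 0.01462 h⁻¹
e^(−kτ) = e^(−0.01462 × 22.7) = 0.7176
Accumulation ratio R = 1 / (1 − e^(−kτ)) = 1 / (1 − 0.7176) = 3.541

3.5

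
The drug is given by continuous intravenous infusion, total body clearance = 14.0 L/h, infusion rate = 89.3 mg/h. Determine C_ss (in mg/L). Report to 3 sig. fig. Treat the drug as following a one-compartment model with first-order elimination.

At steady state Css = R₀ / CL = 89.3 / 14.00 = 6.379 mg/L

6.38 mg/L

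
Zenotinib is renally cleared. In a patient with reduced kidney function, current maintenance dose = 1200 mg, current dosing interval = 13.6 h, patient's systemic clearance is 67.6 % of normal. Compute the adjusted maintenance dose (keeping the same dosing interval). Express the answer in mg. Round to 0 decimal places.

811 mg

To keep the same average steady-state level, dosing rate must scale with clearance.
CL ratio = 67.6 / 100 = 0.6760
New dose (same interval) = 1200 × 0.6760 = 811.2 mg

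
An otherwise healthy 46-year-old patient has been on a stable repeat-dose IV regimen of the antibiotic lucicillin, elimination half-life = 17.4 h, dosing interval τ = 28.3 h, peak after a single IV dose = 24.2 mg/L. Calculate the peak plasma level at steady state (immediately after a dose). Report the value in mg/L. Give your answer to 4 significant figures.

k = ln2 / t½ = 0.693147 / 17.4 = 0.03984 h⁻¹
e^(−kτ) = e^(−0.03984 × 28.3) = 0.3239
Accumulation ratio R = 1 / (1 − e^(−kτ)) = 1 / (1 − 0.3239) = 1.479
Steady-state peak = C₀ × R = 24.2 × 1.479 = 35.79 mg/L

35.79 mg/L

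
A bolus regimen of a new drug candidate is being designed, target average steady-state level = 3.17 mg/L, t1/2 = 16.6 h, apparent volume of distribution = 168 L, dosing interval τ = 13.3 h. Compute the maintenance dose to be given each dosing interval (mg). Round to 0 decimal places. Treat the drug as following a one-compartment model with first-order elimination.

k = ln2 / t½ = 0.693147 / 16.6 = 0.04176 h⁻¹
CL = k × Vd = 0.04176 × 168 = 7.016 L/h
At steady state, Dose/τ = Css × CL.
Dose = Css × CL × τ = 3.17 × 7.016 × 13.3 = 295.8 mg

296 mg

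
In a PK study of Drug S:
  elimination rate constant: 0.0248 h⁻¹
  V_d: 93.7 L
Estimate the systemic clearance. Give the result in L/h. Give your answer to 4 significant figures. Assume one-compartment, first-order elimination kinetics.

CL = k × Vd = 0.0248 × 93.7 = 2.324 L/h

2.324 L/h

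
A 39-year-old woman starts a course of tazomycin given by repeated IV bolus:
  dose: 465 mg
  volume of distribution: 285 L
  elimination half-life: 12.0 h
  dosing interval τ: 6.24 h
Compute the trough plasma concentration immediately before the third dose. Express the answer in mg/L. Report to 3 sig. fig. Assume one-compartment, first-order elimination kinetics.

1.93 mg/L

C₀ per dose = Dose / Vd = 465 / 285 = 1.632 mg/L
k = ln2 / t½ = 0.693147 / 12.0 = 0.05776 h⁻¹
Fraction remaining after one interval: r = e^(−kτ) = e^(−0.05776 × 6.24) = 0.6974
Before dose 3, 2 doses have been given (aged 1τ, 2τ).
C_trough = C₀ × (r + r²) = 1.632 × (0.6974 + 0.4864) = 1.932 mg/L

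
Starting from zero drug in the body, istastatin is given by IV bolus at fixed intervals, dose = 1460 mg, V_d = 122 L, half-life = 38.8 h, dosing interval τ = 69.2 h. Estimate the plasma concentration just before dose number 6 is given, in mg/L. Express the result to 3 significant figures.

C₀ per dose = Dose / Vd = 1460 / 122 = 11.97 mg/L
k = ln2 / t½ = 0.693147 / 38.8 = 0.01786 h⁻¹
Fraction remaining after one interval: r = e^(−kτ) = e^(−0.01786 × 69.2) = 0.2906
Before dose 6, 5 doses have been given (aged 1τ, 2τ, 3τ, 4τ, 5τ).
C_trough = C₀ × (r + r² + … + r^5) = C₀ × r(1−r^5)/(1−r)
        = 11.97 × 0.2906 × (1 − 0.002072) / (1 − 0.2906) = 4.893 mg/L

4.89 mg/L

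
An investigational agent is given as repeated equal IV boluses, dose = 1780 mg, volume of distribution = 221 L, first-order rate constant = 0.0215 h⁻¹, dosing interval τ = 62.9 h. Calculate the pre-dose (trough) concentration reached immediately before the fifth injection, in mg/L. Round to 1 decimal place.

C₀ per dose = Dose / Vd = 1780 / 221 = 8.054 mg/L
Fraction remaining after one interval: r = e^(−kτ) = e^(−0.02150 × 62.9) = 0.2586
Before dose 5, 4 doses have been given (aged 1τ, 2τ, 3τ, 4τ).
C_trough = C₀ × (r + r² + … + r^4) = C₀ × r(1−r^4)/(1−r)
        = 8.054 × 0.2586 × (1 − 0.004472) / (1 − 0.2586) = 2.797 mg/L

2.8 mg/L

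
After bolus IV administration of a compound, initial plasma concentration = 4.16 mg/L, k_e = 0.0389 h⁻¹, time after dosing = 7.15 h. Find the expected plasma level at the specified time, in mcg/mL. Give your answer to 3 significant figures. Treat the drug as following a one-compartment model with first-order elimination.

C = C₀ · e^(−k·t) = 4.160 × e^(−0.03890 × 7.15)
  = 4.160 × 0.7572 = 3.150 mg/L
(3.150 mg/L = 3.150 mcg/mL)

3.15 mcg/mL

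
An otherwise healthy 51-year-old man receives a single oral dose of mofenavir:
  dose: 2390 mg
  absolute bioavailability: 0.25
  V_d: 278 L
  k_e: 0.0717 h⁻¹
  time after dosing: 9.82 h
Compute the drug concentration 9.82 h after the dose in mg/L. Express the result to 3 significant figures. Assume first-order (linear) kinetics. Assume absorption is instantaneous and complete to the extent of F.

1.06 mg/L

Amount reaching circulation = F × Dose = 0.25 × 2390 = 597.5 mg
C₀ = F·Dose / Vd = 597.5 / 278 = 2.149 mg/L
C = C₀ · e^(−k·t) = 2.149 × e^(−0.07170 × 9.82)
  = 2.149 × 0.4946 = 1.063 mg/L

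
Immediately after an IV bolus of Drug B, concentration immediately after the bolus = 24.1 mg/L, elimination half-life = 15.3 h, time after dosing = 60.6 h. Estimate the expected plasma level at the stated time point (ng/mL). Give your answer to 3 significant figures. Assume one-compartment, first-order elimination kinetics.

k = ln2 / t½ = 0.693147 / 15.3 = 0.04530 h⁻¹
C = C₀ · e^(−k·t) = 24.10 × e^(−0.04530 × 60.6)
  = 24.10 × 0.06424 = 1.548 mg/L
Convert: 1.548 mg/L × 1000 = 1548 ng/mL

1550 ng/mL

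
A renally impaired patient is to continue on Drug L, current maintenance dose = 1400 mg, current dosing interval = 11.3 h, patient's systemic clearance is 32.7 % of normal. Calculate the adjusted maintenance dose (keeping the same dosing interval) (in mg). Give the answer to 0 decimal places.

458 mg

To keep the same average steady-state level, dosing rate must scale with clearance.
CL ratio = 32.7 / 100 = 0.3270
New dose (same interval) = 1400 × 0.3270 = 457.8 mg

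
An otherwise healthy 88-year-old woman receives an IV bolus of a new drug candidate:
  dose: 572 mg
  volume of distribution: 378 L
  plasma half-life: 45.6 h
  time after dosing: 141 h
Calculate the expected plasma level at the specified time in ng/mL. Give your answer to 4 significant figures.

177.5 ng/mL

C₀ = Dose / Vd = 572.0 / 378 = 1.513 mg/L
k = ln2 / t½ = 0.693147 / 45.6 = 0.01520 h⁻¹
C = C₀ · e^(−k·t) = 1.513 × e^(−0.01520 × 141)
  = 1.513 × 0.1173 = 0.1775 mg/L
Convert: 0.1775 mg/L × 1000 = 177.5 ng/mL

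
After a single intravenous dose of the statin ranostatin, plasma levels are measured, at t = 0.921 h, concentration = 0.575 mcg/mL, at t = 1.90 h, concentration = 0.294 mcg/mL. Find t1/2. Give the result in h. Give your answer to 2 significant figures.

k = ln(C₁/C₂) / (t₂ − t₁) = ln(0.575/0.294) / (1.90 − 0.921)
  = 0.6708 / 0.9790 = 0.6852 h⁻¹
t½ = ln2 / k = 0.693147 / 0.6852 = 1.012 h

1.0 h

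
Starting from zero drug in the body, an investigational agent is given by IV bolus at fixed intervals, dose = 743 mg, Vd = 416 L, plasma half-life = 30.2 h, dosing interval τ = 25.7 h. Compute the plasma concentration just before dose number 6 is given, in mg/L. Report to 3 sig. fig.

2.11 mg/L

C₀ per dose = Dose / Vd = 743 / 416 = 1.786 mg/L
k = ln2 / t½ = 0.693147 / 30.2 = 0.02295 h⁻¹
Fraction remaining after one interval: r = e^(−kτ) = e^(−0.02295 × 25.7) = 0.5544
Before dose 6, 5 doses have been given (aged 1τ, 2τ, 3τ, 4τ, 5τ).
C_trough = C₀ × (r + r² + … + r^5) = C₀ × r(1−r^5)/(1−r)
        = 1.786 × 0.5544 × (1 − 0.05237) / (1 − 0.5544) = 2.106 mg/L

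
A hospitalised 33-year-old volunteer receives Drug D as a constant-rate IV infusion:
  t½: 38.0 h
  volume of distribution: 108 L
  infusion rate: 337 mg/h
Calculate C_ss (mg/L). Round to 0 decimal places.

171 mg/L

k = ln2 / t½ = 0.693147 / 38.0 = 0.01824 h⁻¹
CL = k × Vd = 0.01824 × 108 = 1.970 L/h
At steady state Css = R₀ / CL = 337 / 1.970 = 171.1 mg/L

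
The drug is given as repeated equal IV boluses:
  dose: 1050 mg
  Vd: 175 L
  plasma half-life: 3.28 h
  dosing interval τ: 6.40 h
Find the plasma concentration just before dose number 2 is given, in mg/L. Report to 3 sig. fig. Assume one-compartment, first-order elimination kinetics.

1.55 mg/L

C₀ per dose = Dose / Vd = 1050 / 175 = 6.000 mg/L
k = ln2 / t½ = 0.693147 / 3.28 = 0.2113 h⁻¹
Fraction remaining after one interval: r = e^(−kτ) = e^(−0.2113 × 6.40) = 0.2586
Before dose 2, 1 dose has been given (aged 1τ).
C_trough = C₀ × r = 6.000 × 0.2586 = 1.552 mg/L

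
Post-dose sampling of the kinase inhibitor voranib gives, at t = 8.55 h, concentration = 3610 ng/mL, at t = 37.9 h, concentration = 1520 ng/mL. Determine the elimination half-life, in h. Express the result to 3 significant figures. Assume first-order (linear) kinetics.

k = ln(C₁/C₂) / (t₂ − t₁) = ln(3610/1520) / (37.9 − 8.55)
  = 0.8650 / 29.35 = 0.02947 h⁻¹
t½ = ln2 / k = 0.693147 / 0.02947 = 23.52 h

23.5 h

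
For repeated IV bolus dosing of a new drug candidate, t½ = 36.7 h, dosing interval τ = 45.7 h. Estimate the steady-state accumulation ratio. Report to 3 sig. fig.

1.73

k = ln2 / t½ = 0.693147 / 36.7 = 0.01889 h⁻¹
e^(−kτ) = e^(−0.01889 × 45.7) = 0.4218
Accumulation ratio R = 1 / (1 − e^(−kτ)) = 1 / (1 − 0.4218) = 1.730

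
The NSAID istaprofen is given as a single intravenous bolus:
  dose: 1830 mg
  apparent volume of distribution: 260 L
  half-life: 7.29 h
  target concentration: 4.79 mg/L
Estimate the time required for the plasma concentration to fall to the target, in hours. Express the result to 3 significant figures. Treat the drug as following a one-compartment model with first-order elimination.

4.05 h

C₀ = Dose / Vd = 1830 / 260 = 7.038 mg/L
k = ln2 / t½ = 0.693147 / 7.29 = 0.09508 h⁻¹
t = ln(C₀ / C) / k = ln(7.038 / 4.79) / 0.09508
  = ln(1.469) / 0.09508 = 0.3846 / 0.09508 = 4.045 h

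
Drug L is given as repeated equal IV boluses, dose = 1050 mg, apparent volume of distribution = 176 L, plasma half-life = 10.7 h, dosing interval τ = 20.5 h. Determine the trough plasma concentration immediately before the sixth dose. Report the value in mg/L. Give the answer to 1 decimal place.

2.1 mg/L

C₀ per dose = Dose / Vd = 1050 / 176 = 5.966 mg/L
k = ln2 / t½ = 0.693147 / 10.7 = 0.06478 h⁻¹
Fraction remaining after one interval: r = e^(−kτ) = e^(−0.06478 × 20.5) = 0.2650
Before dose 6, 5 doses have been given (aged 1τ, 2τ, 3τ, 4τ, 5τ).
C_trough = C₀ × (r + r² + … + r^5) = C₀ × r(1−r^5)/(1−r)
        = 5.966 × 0.2650 × (1 − 0.001307) / (1 − 0.2650) = 2.148 mg/L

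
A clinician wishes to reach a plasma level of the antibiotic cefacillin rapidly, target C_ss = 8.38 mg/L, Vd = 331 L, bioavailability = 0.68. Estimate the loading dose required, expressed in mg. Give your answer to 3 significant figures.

4080 mg

LD = Css × Vd / F = 8.38 × 331 / 0.68 = 4079 mg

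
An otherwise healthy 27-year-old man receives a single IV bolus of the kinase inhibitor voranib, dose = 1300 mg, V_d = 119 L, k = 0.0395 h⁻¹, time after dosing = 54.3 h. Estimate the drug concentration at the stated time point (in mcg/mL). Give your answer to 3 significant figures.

C₀ = Dose / Vd = 1300 / 119 = 10.92 mg/L
C = C₀ · e^(−k·t) = 10.92 × e^(−0.03950 × 54.3)
  = 10.92 × 0.1171 = 1.279 mg/L
(1.279 mg/L = 1.279 mcg/mL)

1.28 mcg/mL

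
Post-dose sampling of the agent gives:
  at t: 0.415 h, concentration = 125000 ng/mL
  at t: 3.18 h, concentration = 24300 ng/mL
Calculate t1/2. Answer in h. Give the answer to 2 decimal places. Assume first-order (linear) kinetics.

k = ln(C₁/C₂) / (t₂ − t₁) = ln(125000/24300) / (3.18 − 0.415)
  = 1.638 / 2.765 = 0.5924 h⁻¹
t½ = ln2 / k = 0.693147 / 0.5924 = 1.170 h

1.17 h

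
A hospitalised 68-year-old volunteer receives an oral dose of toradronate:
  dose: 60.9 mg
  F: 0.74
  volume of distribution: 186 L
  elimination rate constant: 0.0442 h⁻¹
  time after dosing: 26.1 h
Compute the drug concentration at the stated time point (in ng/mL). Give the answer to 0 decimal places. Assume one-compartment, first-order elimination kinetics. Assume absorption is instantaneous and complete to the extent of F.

Amount reaching circulation = F × Dose = 0.74 × 60.90 = 45.07 mg
C₀ = F·Dose / Vd = 45.07 / 186 = 0.2423 mg/L
C = C₀ · e^(−k·t) = 0.2423 × e^(−0.04420 × 26.1)
  = 0.2423 × 0.3155 = 0.07645 mg/L
Convert: 0.07645 mg/L × 1000 = 76.45 ng/mL

76 ng/mL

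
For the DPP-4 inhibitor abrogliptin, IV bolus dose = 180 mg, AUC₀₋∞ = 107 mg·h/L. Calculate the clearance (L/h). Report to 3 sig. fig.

CL = Dose / AUC = 180 / 107 = 1.682 L/h

1.68 L/h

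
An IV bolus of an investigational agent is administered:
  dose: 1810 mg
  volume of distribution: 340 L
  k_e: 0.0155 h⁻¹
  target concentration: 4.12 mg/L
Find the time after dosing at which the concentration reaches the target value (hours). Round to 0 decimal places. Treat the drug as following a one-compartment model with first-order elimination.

17 h

C₀ = Dose / Vd = 1810 / 340 = 5.324 mg/L
t = ln(C₀ / C) / k = ln(5.324 / 4.12) / 0.01550
  = ln(1.292) / 0.01550 = 0.2562 / 0.01550 = 16.53 h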